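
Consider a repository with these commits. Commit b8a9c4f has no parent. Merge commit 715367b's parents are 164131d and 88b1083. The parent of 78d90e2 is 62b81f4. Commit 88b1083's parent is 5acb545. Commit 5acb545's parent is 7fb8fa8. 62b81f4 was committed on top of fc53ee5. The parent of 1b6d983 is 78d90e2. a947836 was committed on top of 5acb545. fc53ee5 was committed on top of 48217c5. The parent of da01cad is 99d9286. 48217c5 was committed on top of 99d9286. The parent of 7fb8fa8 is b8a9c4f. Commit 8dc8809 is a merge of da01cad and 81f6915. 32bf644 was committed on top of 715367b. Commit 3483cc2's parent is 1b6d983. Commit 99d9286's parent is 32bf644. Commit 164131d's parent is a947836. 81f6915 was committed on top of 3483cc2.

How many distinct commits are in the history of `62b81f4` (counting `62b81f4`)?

12

Walking parent pointers from 62b81f4: reachable set = {164131d, 32bf644, 48217c5, 5acb545, 62b81f4, 715367b, 7fb8fa8, 88b1083, 99d9286, a947836, b8a9c4f, fc53ee5}.
That is 12 commits.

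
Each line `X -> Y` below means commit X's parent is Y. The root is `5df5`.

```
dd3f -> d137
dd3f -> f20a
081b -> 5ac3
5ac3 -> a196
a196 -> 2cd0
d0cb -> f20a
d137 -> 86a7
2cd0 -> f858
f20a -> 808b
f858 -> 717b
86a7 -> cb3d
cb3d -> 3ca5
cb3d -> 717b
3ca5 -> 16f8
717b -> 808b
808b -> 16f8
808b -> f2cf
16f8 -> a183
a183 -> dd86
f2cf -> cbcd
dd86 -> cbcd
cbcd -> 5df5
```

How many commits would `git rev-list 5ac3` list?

Walking parent pointers from 5ac3: reachable set = {16f8, 2cd0, 5ac3, 5df5, 717b, 808b, a183, a196, cbcd, dd86, f2cf, f858}.
That is 12 commits.

12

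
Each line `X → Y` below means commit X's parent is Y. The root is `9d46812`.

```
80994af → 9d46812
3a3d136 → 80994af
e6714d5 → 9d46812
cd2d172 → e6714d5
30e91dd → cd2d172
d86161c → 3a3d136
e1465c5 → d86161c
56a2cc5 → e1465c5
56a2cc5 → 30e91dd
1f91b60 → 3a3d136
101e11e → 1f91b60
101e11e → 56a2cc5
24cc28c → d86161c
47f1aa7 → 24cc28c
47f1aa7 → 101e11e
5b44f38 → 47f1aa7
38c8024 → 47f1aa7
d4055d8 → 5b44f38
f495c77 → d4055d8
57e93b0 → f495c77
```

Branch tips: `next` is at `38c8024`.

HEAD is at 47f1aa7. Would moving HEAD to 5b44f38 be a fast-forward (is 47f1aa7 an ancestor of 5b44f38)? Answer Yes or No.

A fast-forward from 47f1aa7 to 5b44f38 is possible iff 47f1aa7 is an ancestor of 5b44f38.
Ancestors of 5b44f38: {101e11e, 1f91b60, 24cc28c, 30e91dd, 3a3d136, 47f1aa7, 56a2cc5, 5b44f38, 80994af, 9d46812, cd2d172, d86161c, e1465c5, e6714d5}.
47f1aa7 is among them, so fast-forward is possible.

Yes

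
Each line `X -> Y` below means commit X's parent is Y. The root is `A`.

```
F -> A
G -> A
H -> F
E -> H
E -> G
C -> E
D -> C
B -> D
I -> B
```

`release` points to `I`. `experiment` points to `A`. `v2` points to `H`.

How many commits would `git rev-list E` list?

5

Walking parent pointers from E: reachable set = {A, E, F, G, H}.
That is 5 commits.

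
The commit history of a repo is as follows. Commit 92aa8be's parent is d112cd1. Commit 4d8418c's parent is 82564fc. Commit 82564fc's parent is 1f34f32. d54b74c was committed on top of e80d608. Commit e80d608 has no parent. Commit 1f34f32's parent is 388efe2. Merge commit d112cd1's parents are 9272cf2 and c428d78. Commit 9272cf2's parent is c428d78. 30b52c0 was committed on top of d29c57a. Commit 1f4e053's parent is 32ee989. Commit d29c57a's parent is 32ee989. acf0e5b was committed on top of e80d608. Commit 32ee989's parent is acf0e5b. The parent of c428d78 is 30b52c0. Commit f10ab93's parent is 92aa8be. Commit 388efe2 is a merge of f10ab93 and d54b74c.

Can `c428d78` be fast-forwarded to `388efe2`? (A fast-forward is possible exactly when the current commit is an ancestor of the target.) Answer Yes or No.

A fast-forward from c428d78 to 388efe2 is possible iff c428d78 is an ancestor of 388efe2.
Ancestors of 388efe2: {30b52c0, 32ee989, 388efe2, 9272cf2, 92aa8be, acf0e5b, c428d78, d112cd1, d29c57a, d54b74c, e80d608, f10ab93}.
c428d78 is among them, so fast-forward is possible.

Yes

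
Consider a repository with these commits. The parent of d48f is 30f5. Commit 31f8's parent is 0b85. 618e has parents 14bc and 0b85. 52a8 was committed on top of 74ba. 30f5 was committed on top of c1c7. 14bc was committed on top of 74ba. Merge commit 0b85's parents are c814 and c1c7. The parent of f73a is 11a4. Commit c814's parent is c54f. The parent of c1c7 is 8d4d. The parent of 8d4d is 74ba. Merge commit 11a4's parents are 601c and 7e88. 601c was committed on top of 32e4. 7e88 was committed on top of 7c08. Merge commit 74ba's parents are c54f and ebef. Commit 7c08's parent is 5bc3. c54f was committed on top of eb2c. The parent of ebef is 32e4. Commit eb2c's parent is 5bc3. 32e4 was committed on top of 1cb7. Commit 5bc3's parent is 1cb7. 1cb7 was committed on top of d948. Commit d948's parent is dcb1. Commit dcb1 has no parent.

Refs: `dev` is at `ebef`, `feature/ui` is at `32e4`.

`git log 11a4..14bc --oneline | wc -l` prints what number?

5

Reachable from 14bc: {14bc, 1cb7, 32e4, 5bc3, 74ba, c54f, d948, dcb1, eb2c, ebef}.
Reachable from 11a4: {11a4, 1cb7, 32e4, 5bc3, 601c, 7c08, 7e88, d948, dcb1}.
In 14bc's history but not 11a4's: {14bc, 74ba, c54f, eb2c, ebef} — 5 commits.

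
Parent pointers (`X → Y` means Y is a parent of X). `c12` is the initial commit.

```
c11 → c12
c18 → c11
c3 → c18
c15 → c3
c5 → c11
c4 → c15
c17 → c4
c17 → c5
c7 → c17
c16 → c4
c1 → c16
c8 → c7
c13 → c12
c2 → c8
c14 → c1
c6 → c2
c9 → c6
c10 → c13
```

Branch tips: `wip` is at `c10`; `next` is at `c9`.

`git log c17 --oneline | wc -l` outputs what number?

8

Walking parent pointers from c17: reachable set = {c11, c12, c15, c17, c18, c3, c4, c5}.
That is 8 commits.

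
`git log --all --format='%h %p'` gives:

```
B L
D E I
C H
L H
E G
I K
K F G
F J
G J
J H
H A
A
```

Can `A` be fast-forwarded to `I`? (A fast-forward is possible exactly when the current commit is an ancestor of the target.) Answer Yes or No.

A fast-forward from A to I is possible iff A is an ancestor of I.
Ancestors of I: {A, F, G, H, I, J, K}.
A is among them, so fast-forward is possible.

Yes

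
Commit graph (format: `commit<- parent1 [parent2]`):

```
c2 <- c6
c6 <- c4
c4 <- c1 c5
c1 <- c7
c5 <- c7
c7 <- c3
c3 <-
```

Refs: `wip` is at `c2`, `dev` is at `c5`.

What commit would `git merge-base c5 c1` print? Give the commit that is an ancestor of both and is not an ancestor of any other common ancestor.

Ancestors of c5: {c3, c5, c7}.
Ancestors of c1: {c1, c3, c7}.
Common ancestors: {c3, c7}.
Among these, c7 is not an ancestor of any other common ancestor — it is the merge base.

c7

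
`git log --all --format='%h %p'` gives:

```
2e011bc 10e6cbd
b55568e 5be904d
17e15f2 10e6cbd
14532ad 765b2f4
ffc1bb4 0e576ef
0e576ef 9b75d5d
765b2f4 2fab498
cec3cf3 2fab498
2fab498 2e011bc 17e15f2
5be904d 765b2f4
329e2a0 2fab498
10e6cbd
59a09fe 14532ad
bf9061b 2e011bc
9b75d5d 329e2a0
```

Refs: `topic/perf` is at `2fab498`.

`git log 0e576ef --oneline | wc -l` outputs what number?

Walking parent pointers from 0e576ef: reachable set = {0e576ef, 10e6cbd, 17e15f2, 2e011bc, 2fab498, 329e2a0, 9b75d5d}.
That is 7 commits.

7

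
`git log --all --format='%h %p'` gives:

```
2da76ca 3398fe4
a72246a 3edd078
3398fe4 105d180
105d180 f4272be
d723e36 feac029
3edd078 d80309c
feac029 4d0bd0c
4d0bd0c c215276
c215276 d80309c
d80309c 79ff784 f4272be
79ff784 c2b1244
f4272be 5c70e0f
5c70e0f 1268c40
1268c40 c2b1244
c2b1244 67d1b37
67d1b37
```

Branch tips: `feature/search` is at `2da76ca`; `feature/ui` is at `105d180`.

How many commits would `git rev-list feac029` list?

Walking parent pointers from feac029: reachable set = {1268c40, 4d0bd0c, 5c70e0f, 67d1b37, 79ff784, c215276, c2b1244, d80309c, f4272be, feac029}.
That is 10 commits.

10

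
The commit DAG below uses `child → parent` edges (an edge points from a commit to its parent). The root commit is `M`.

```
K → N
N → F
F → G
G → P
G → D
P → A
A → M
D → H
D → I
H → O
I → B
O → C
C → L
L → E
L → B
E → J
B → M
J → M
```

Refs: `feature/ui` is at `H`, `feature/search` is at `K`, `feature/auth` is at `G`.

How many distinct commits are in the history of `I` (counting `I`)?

Walking parent pointers from I: reachable set = {B, I, M}.
That is 3 commits.

3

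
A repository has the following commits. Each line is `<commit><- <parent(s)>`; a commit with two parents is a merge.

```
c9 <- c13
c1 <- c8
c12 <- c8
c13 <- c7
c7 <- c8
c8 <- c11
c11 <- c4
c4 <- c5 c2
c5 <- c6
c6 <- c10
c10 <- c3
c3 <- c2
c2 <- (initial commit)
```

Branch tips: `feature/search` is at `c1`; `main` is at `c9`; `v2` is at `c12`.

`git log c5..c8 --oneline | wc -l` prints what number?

3

Reachable from c8: {c10, c11, c2, c3, c4, c5, c6, c8}.
Reachable from c5: {c10, c2, c3, c5, c6}.
In c8's history but not c5's: {c11, c4, c8} — 3 commits.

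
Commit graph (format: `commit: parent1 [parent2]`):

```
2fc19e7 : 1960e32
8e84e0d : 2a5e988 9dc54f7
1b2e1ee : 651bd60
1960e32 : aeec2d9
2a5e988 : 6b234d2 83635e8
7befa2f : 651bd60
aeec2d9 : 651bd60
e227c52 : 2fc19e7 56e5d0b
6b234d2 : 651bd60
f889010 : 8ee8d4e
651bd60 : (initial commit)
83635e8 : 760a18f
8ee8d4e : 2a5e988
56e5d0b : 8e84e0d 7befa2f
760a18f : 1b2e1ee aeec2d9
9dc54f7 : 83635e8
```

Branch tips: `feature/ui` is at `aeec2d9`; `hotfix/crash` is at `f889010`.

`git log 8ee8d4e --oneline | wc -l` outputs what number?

Walking parent pointers from 8ee8d4e: reachable set = {1b2e1ee, 2a5e988, 651bd60, 6b234d2, 760a18f, 83635e8, 8ee8d4e, aeec2d9}.
That is 8 commits.

8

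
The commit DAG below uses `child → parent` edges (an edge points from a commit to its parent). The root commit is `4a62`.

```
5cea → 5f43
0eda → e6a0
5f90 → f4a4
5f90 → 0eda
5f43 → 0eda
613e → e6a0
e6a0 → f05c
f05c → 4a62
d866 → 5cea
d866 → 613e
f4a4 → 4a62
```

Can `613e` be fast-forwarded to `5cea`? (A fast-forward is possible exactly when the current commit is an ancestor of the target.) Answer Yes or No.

No

A fast-forward from 613e to 5cea is possible iff 613e is an ancestor of 5cea.
Ancestors of 5cea: {0eda, 4a62, 5cea, 5f43, e6a0, f05c}.
613e is not among them, so fast-forward is not possible.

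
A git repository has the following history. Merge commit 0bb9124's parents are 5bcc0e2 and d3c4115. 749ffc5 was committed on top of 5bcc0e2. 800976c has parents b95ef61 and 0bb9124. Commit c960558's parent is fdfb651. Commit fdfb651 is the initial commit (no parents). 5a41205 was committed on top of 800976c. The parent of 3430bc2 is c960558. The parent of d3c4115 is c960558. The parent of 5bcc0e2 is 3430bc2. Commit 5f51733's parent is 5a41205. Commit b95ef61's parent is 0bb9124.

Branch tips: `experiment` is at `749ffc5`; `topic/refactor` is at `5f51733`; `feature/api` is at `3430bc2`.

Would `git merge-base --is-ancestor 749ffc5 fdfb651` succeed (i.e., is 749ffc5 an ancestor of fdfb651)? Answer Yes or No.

Ancestors of fdfb651: {fdfb651}.
749ffc5 is not in that set, so it is not an ancestor of fdfb651.

No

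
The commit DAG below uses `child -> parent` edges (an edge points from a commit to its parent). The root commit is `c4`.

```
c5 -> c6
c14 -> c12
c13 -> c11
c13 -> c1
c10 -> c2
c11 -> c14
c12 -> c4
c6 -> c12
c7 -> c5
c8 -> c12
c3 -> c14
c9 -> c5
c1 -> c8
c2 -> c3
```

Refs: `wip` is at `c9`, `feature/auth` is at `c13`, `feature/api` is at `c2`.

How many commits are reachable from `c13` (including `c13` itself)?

Walking parent pointers from c13: reachable set = {c1, c11, c12, c13, c14, c4, c8}.
That is 7 commits.

7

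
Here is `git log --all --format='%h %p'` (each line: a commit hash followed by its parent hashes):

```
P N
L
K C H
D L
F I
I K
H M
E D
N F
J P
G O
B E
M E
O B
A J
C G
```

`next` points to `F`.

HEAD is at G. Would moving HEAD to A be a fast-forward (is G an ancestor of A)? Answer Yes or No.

A fast-forward from G to A is possible iff G is an ancestor of A.
Ancestors of A: {A, B, C, D, E, F, G, H, I, J, K, L, M, N, O, P}.
G is among them, so fast-forward is possible.

Yes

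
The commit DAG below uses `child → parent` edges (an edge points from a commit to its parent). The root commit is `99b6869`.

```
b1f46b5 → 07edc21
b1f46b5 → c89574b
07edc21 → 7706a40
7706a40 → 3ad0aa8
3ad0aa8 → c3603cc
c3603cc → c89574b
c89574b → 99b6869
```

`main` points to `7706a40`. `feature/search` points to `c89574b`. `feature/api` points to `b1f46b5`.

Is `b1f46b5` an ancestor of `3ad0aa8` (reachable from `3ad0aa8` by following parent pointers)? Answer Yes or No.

No

Ancestors of 3ad0aa8: {3ad0aa8, 99b6869, c3603cc, c89574b}.
b1f46b5 is not in that set, so it is not an ancestor of 3ad0aa8.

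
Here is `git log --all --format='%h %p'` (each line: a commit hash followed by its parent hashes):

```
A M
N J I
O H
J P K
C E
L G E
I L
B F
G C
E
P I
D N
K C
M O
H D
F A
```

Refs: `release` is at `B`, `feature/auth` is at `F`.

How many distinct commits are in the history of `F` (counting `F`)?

Walking parent pointers from F: reachable set = {A, C, D, E, F, G, H, I, J, K, L, M, N, O, P}.
That is 15 commits.

15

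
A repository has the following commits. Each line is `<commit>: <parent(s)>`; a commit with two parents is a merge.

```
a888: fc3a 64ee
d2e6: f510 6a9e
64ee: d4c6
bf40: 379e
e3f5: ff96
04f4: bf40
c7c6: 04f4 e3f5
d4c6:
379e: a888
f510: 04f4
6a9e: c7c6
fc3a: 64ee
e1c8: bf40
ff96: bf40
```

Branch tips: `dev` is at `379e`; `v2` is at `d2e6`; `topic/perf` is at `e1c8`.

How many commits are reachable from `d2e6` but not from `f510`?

Reachable from d2e6: {04f4, 379e, 64ee, 6a9e, a888, bf40, c7c6, d2e6, d4c6, e3f5, f510, fc3a, ff96}.
Reachable from f510: {04f4, 379e, 64ee, a888, bf40, d4c6, f510, fc3a}.
In d2e6's history but not f510's: {6a9e, c7c6, d2e6, e3f5, ff96} — 5 commits.

5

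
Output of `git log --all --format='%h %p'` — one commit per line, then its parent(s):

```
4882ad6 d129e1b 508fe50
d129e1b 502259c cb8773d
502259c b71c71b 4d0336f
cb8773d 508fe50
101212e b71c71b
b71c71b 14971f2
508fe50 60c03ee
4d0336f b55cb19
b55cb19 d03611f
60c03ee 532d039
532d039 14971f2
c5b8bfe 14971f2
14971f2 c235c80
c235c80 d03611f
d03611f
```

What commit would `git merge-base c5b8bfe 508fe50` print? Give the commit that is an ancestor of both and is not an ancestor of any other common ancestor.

Ancestors of c5b8bfe: {14971f2, c235c80, c5b8bfe, d03611f}.
Ancestors of 508fe50: {14971f2, 508fe50, 532d039, 60c03ee, c235c80, d03611f}.
Common ancestors: {14971f2, c235c80, d03611f}.
Among these, 14971f2 is not an ancestor of any other common ancestor — it is the merge base.

14971f2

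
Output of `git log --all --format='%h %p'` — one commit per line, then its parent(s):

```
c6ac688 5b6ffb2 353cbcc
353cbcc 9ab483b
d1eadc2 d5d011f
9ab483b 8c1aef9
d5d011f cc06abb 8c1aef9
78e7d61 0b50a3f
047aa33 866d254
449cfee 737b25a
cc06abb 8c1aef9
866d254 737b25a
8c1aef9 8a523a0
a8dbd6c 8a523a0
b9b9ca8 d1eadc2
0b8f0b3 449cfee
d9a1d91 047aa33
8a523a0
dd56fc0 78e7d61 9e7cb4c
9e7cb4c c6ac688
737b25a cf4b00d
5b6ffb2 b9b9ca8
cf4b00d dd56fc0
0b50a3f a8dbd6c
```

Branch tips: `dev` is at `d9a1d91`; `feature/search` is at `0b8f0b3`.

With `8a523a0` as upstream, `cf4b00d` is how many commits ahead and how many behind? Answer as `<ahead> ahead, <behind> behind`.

15 ahead, 0 behind

Reachable from cf4b00d: {0b50a3f, 353cbcc, 5b6ffb2, 78e7d61, 8a523a0, 8c1aef9, 9ab483b, 9e7cb4c, a8dbd6c, b9b9ca8, c6ac688, cc06abb, cf4b00d, d1eadc2, d5d011f, dd56fc0}.
Reachable from 8a523a0: {8a523a0}.
Only in cf4b00d's history (ahead): {0b50a3f, 353cbcc, 5b6ffb2, 78e7d61, 8c1aef9, 9ab483b, 9e7cb4c, a8dbd6c, b9b9ca8, c6ac688, cc06abb, cf4b00d, d1eadc2, d5d011f, dd56fc0} — 15.
Only in 8a523a0's history (behind): {} — 0.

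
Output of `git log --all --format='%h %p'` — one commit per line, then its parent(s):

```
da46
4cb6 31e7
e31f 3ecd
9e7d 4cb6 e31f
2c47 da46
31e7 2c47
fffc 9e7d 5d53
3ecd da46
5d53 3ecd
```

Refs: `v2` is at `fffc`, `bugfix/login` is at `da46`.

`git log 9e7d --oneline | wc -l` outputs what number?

Walking parent pointers from 9e7d: reachable set = {2c47, 31e7, 3ecd, 4cb6, 9e7d, da46, e31f}.
That is 7 commits.

7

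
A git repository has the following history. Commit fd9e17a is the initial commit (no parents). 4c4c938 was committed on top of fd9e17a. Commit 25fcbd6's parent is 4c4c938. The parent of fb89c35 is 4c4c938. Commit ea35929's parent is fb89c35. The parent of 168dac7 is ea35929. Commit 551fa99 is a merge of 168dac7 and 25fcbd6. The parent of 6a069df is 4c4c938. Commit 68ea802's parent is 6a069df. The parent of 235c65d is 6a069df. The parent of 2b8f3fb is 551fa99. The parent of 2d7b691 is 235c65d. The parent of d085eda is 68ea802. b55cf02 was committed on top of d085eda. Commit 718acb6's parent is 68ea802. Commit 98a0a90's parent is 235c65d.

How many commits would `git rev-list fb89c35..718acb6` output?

3

Reachable from 718acb6: {4c4c938, 68ea802, 6a069df, 718acb6, fd9e17a}.
Reachable from fb89c35: {4c4c938, fb89c35, fd9e17a}.
In 718acb6's history but not fb89c35's: {68ea802, 6a069df, 718acb6} — 3 commits.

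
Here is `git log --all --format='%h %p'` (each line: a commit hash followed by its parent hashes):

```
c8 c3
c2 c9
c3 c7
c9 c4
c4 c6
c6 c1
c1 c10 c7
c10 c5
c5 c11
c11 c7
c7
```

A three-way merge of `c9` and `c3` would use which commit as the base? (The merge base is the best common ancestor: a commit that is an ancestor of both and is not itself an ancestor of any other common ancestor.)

Ancestors of c9: {c1, c10, c11, c4, c5, c6, c7, c9}.
Ancestors of c3: {c3, c7}.
Common ancestors: {c7}.
The only common ancestor is c7, so it is the merge base.

c7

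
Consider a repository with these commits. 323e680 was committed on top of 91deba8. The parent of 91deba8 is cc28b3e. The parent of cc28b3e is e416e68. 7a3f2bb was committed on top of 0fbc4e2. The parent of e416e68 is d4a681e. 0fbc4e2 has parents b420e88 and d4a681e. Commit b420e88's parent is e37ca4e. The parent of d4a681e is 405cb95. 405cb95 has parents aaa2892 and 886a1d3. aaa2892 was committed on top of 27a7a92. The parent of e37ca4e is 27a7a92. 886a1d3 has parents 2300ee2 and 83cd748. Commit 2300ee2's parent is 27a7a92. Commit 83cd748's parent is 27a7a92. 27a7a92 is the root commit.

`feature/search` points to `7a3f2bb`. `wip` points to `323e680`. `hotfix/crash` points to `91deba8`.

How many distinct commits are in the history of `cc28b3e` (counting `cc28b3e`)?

Walking parent pointers from cc28b3e: reachable set = {2300ee2, 27a7a92, 405cb95, 83cd748, 886a1d3, aaa2892, cc28b3e, d4a681e, e416e68}.
That is 9 commits.

9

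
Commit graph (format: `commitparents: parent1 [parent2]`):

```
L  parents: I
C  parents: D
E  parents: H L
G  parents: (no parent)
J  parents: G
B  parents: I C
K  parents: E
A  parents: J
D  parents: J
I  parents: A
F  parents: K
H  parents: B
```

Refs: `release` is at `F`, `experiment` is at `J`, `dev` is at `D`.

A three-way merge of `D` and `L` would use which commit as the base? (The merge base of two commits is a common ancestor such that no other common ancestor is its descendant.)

J

Ancestors of D: {D, G, J}.
Ancestors of L: {A, G, I, J, L}.
Common ancestors: {G, J}.
Among these, J is not an ancestor of any other common ancestor — it is the merge base.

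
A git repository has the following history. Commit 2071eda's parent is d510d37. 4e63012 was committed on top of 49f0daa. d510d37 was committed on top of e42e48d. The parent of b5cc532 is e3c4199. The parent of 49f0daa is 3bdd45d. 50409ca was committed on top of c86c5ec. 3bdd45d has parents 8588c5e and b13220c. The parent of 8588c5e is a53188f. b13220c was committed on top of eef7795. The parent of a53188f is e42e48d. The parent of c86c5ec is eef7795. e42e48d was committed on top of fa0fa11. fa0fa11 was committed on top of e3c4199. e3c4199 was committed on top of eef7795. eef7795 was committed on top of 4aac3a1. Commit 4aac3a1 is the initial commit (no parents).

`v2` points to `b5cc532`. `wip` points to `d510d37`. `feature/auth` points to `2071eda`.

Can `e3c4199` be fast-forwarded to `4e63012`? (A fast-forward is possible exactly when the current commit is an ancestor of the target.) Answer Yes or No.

Yes

A fast-forward from e3c4199 to 4e63012 is possible iff e3c4199 is an ancestor of 4e63012.
Ancestors of 4e63012: {3bdd45d, 49f0daa, 4aac3a1, 4e63012, 8588c5e, a53188f, b13220c, e3c4199, e42e48d, eef7795, fa0fa11}.
e3c4199 is among them, so fast-forward is possible.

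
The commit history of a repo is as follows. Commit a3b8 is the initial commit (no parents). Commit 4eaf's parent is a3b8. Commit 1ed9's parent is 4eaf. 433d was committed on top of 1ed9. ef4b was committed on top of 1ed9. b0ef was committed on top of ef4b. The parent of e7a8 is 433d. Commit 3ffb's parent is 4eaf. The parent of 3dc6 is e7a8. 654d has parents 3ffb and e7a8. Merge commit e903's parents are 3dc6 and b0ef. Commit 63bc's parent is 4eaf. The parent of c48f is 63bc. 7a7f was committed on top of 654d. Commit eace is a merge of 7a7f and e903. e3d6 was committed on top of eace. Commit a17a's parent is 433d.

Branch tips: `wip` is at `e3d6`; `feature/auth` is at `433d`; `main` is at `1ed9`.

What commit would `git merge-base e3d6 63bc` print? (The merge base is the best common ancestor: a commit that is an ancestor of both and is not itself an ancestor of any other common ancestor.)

4eaf

Ancestors of e3d6: {1ed9, 3dc6, 3ffb, 433d, 4eaf, 654d, 7a7f, a3b8, b0ef, e3d6, e7a8, e903, eace, ef4b}.
Ancestors of 63bc: {4eaf, 63bc, a3b8}.
Common ancestors: {4eaf, a3b8}.
Among these, 4eaf is not an ancestor of any other common ancestor — it is the merge base.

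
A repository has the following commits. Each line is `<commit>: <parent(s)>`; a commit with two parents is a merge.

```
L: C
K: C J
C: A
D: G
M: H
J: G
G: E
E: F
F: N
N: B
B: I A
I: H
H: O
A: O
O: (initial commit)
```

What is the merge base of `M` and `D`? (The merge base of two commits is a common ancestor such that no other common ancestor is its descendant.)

Ancestors of M: {H, M, O}.
Ancestors of D: {A, B, D, E, F, G, H, I, N, O}.
Common ancestors: {H, O}.
Among these, H is not an ancestor of any other common ancestor — it is the merge base.

H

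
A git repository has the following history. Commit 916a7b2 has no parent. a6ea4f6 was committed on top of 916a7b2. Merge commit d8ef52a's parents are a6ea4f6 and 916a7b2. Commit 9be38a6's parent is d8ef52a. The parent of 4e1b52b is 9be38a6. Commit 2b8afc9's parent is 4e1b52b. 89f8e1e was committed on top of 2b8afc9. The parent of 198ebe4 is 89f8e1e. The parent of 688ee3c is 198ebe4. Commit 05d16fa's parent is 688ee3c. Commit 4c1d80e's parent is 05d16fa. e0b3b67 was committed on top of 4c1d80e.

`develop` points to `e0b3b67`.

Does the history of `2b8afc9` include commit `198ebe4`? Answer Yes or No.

No

Ancestors of 2b8afc9: {2b8afc9, 4e1b52b, 916a7b2, 9be38a6, a6ea4f6, d8ef52a}.
198ebe4 is not in that set, so it is not an ancestor of 2b8afc9.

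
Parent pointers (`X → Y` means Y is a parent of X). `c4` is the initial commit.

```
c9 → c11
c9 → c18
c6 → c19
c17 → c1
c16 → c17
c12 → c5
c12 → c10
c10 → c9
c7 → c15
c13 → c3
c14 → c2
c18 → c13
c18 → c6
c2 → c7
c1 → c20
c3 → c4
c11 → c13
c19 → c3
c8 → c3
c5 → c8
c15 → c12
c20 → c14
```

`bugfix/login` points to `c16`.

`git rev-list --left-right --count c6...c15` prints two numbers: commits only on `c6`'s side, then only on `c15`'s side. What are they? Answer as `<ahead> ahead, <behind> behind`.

Reachable from c6: {c19, c3, c4, c6}.
Reachable from c15: {c10, c11, c12, c13, c15, c18, c19, c3, c4, c5, c6, c8, c9}.
Only in c6's history (ahead): {} — 0.
Only in c15's history (behind): {c10, c11, c12, c13, c15, c18, c5, c8, c9} — 9.

0 ahead, 9 behind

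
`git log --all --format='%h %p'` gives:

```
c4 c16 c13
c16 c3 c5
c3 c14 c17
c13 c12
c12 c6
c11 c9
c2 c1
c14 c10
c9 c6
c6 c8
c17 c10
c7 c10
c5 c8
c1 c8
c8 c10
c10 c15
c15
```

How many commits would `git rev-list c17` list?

3

Walking parent pointers from c17: reachable set = {c10, c15, c17}.
That is 3 commits.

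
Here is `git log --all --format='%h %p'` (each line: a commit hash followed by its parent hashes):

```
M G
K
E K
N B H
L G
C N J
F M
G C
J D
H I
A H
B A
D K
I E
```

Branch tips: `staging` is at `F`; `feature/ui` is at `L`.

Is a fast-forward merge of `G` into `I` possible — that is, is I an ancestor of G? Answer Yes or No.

Yes

A fast-forward from I to G is possible iff I is an ancestor of G.
Ancestors of G: {A, B, C, D, E, G, H, I, J, K, N}.
I is among them, so fast-forward is possible.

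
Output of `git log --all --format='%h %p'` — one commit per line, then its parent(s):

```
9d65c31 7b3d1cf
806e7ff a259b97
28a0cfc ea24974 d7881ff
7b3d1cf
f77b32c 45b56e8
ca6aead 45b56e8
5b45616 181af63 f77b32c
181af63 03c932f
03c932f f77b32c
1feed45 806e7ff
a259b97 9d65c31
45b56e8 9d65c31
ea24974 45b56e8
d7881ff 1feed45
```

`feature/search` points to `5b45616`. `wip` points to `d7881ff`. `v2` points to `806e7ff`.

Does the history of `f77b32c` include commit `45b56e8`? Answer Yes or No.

Yes

Ancestors of f77b32c (commits reachable by following parents): {45b56e8, 7b3d1cf, 9d65c31, f77b32c}.
45b56e8 is in that set, so it is an ancestor of f77b32c.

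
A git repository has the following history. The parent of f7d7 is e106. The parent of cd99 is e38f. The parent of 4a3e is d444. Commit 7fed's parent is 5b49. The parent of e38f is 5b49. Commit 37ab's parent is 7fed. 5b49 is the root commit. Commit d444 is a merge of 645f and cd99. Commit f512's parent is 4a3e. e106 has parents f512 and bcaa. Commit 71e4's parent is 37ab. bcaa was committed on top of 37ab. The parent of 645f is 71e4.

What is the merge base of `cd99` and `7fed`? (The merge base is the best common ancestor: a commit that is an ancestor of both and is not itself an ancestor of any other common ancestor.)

Ancestors of cd99: {5b49, cd99, e38f}.
Ancestors of 7fed: {5b49, 7fed}.
Common ancestors: {5b49}.
The only common ancestor is 5b49, so it is the merge base.

5b49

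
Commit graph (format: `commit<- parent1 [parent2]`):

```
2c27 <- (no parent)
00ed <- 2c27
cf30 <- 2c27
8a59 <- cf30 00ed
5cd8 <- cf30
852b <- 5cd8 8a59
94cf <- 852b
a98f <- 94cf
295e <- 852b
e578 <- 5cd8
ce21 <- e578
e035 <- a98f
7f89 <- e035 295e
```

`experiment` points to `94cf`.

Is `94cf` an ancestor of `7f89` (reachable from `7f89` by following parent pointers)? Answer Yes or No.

Ancestors of 7f89 (commits reachable by following parents): {00ed, 295e, 2c27, 5cd8, 7f89, 852b, 8a59, 94cf, a98f, cf30, e035}.
94cf is in that set, so it is an ancestor of 7f89.

Yes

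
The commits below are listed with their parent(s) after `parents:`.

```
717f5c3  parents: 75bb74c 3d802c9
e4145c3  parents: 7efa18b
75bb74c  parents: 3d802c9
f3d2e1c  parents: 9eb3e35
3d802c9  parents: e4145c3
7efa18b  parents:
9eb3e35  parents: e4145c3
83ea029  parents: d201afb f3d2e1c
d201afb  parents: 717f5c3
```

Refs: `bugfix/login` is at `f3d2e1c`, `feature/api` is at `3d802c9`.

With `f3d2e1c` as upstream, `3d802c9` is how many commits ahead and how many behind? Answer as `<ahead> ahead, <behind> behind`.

Reachable from 3d802c9: {3d802c9, 7efa18b, e4145c3}.
Reachable from f3d2e1c: {7efa18b, 9eb3e35, e4145c3, f3d2e1c}.
Only in 3d802c9's history (ahead): {3d802c9} — 1.
Only in f3d2e1c's history (behind): {9eb3e35, f3d2e1c} — 2.

1 ahead, 2 behind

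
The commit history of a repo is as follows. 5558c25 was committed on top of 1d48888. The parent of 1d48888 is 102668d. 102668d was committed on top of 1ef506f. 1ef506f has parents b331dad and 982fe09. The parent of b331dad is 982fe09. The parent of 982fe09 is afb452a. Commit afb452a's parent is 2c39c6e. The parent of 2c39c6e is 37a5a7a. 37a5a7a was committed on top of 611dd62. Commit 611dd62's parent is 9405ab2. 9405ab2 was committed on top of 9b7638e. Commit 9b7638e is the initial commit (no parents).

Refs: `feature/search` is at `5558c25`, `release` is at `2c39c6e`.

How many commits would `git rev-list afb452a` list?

Walking parent pointers from afb452a: reachable set = {2c39c6e, 37a5a7a, 611dd62, 9405ab2, 9b7638e, afb452a}.
That is 6 commits.

6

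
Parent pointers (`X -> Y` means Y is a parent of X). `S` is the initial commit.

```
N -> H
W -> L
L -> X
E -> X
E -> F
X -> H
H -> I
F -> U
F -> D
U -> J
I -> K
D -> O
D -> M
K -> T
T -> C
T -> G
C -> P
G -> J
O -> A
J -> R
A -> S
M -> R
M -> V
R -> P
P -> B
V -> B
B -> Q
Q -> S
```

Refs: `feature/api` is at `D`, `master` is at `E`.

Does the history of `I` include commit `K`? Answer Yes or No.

Ancestors of I (commits reachable by following parents): {B, C, G, I, J, K, P, Q, R, S, T}.
K is in that set, so it is an ancestor of I.

Yes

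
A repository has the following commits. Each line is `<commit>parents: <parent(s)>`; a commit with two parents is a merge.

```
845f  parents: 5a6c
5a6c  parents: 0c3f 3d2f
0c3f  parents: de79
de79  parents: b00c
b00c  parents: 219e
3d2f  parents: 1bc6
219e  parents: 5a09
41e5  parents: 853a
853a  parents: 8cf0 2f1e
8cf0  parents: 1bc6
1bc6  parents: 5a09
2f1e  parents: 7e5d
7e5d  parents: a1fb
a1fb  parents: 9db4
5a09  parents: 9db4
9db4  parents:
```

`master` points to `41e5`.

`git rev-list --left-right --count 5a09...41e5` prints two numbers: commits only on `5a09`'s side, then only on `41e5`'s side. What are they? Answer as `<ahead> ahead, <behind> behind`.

0 ahead, 7 behind

Reachable from 5a09: {5a09, 9db4}.
Reachable from 41e5: {1bc6, 2f1e, 41e5, 5a09, 7e5d, 853a, 8cf0, 9db4, a1fb}.
Only in 5a09's history (ahead): {} — 0.
Only in 41e5's history (behind): {1bc6, 2f1e, 41e5, 7e5d, 853a, 8cf0, a1fb} — 7.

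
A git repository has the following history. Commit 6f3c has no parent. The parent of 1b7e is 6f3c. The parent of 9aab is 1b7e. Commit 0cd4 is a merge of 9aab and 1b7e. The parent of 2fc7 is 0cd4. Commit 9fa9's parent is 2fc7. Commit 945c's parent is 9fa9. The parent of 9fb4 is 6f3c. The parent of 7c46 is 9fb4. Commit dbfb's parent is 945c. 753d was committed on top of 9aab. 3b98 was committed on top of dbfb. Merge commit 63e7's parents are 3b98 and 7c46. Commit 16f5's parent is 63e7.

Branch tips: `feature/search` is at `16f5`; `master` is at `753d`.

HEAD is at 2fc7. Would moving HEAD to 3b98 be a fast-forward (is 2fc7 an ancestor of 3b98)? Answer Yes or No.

A fast-forward from 2fc7 to 3b98 is possible iff 2fc7 is an ancestor of 3b98.
Ancestors of 3b98: {0cd4, 1b7e, 2fc7, 3b98, 6f3c, 945c, 9aab, 9fa9, dbfb}.
2fc7 is among them, so fast-forward is possible.

Yes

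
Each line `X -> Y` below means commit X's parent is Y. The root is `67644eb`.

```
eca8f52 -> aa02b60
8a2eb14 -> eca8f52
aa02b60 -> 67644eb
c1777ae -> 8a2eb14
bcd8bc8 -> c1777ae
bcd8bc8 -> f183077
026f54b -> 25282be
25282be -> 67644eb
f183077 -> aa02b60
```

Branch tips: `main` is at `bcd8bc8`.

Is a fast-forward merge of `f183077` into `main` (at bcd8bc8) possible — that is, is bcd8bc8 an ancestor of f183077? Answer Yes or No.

No

A fast-forward from bcd8bc8 to f183077 is possible iff bcd8bc8 is an ancestor of f183077.
Ancestors of f183077: {67644eb, aa02b60, f183077}.
bcd8bc8 is not among them, so fast-forward is not possible.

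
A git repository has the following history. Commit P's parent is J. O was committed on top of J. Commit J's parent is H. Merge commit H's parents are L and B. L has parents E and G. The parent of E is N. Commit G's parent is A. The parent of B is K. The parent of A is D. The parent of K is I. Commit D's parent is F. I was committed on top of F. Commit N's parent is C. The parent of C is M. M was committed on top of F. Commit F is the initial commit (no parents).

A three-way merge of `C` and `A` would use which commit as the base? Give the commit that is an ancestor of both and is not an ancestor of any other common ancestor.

Ancestors of C: {C, F, M}.
Ancestors of A: {A, D, F}.
Common ancestors: {F}.
The only common ancestor is F, so it is the merge base.

F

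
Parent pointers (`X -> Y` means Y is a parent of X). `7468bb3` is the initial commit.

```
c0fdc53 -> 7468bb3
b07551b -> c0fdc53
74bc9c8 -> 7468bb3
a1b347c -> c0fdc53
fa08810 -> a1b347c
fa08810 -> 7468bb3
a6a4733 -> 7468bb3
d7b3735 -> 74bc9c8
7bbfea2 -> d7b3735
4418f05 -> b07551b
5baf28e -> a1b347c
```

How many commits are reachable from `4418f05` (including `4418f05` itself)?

4

Walking parent pointers from 4418f05: reachable set = {4418f05, 7468bb3, b07551b, c0fdc53}.
That is 4 commits.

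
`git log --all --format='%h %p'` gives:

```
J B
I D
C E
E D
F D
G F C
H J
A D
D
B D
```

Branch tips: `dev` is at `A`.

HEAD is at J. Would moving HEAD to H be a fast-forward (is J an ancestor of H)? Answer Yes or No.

A fast-forward from J to H is possible iff J is an ancestor of H.
Ancestors of H: {B, D, H, J}.
J is among them, so fast-forward is possible.

Yes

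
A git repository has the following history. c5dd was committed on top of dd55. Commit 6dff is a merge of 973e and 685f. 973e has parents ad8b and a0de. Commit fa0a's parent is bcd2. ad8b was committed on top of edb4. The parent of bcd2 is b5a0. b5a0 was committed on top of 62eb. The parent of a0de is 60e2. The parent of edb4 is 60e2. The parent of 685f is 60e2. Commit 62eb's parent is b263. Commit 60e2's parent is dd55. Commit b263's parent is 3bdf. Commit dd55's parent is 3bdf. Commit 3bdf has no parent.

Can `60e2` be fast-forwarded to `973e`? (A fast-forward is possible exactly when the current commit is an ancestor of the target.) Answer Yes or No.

Yes

A fast-forward from 60e2 to 973e is possible iff 60e2 is an ancestor of 973e.
Ancestors of 973e: {3bdf, 60e2, 973e, a0de, ad8b, dd55, edb4}.
60e2 is among them, so fast-forward is possible.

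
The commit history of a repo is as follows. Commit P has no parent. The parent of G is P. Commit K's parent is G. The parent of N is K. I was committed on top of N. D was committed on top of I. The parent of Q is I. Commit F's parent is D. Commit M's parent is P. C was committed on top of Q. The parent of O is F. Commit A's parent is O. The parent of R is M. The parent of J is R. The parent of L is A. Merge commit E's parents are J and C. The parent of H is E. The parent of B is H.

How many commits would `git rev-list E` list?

11

Walking parent pointers from E: reachable set = {C, E, G, I, J, K, M, N, P, Q, R}.
That is 11 commits.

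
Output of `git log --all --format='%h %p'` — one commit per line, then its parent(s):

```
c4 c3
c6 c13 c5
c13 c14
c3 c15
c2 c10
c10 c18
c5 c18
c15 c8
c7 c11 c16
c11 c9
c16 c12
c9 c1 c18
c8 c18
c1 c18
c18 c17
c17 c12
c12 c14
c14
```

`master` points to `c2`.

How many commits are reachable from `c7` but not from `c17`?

Reachable from c7: {c1, c11, c12, c14, c16, c17, c18, c7, c9}.
Reachable from c17: {c12, c14, c17}.
In c7's history but not c17's: {c1, c11, c16, c18, c7, c9} — 6 commits.

6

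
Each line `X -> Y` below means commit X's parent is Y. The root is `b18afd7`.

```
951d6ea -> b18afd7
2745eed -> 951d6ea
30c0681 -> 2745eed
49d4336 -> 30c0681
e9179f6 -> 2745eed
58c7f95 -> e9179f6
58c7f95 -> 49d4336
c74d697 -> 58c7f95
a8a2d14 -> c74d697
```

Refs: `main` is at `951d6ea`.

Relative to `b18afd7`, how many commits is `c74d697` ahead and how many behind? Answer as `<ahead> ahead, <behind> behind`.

Reachable from c74d697: {2745eed, 30c0681, 49d4336, 58c7f95, 951d6ea, b18afd7, c74d697, e9179f6}.
Reachable from b18afd7: {b18afd7}.
Only in c74d697's history (ahead): {2745eed, 30c0681, 49d4336, 58c7f95, 951d6ea, c74d697, e9179f6} — 7.
Only in b18afd7's history (behind): {} — 0.

7 ahead, 0 behind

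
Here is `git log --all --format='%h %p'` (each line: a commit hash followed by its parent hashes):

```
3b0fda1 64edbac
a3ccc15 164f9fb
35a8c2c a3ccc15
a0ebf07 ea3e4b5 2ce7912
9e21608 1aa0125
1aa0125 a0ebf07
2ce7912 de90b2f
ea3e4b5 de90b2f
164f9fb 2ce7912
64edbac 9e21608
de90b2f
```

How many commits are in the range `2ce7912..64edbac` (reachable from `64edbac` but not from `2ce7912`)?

5

Reachable from 64edbac: {1aa0125, 2ce7912, 64edbac, 9e21608, a0ebf07, de90b2f, ea3e4b5}.
Reachable from 2ce7912: {2ce7912, de90b2f}.
In 64edbac's history but not 2ce7912's: {1aa0125, 64edbac, 9e21608, a0ebf07, ea3e4b5} — 5 commits.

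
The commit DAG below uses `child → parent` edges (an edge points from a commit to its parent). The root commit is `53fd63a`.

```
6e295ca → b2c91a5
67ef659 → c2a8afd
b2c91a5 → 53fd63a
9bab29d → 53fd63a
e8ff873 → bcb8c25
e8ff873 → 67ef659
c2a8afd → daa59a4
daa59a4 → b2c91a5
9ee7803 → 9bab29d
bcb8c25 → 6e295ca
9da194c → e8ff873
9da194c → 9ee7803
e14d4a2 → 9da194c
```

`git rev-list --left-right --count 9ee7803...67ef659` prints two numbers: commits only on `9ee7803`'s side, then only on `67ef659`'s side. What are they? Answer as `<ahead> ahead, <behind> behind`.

Reachable from 9ee7803: {53fd63a, 9bab29d, 9ee7803}.
Reachable from 67ef659: {53fd63a, 67ef659, b2c91a5, c2a8afd, daa59a4}.
Only in 9ee7803's history (ahead): {9bab29d, 9ee7803} — 2.
Only in 67ef659's history (behind): {67ef659, b2c91a5, c2a8afd, daa59a4} — 4.

2 ahead, 4 behind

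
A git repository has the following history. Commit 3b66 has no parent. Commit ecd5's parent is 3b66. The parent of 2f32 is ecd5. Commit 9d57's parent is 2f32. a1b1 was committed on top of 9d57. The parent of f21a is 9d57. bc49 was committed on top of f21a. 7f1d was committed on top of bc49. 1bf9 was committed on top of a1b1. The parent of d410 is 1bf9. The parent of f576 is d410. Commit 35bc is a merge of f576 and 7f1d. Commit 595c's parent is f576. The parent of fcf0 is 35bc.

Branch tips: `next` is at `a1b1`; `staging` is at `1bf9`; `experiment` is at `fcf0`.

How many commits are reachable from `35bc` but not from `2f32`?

Reachable from 35bc: {1bf9, 2f32, 35bc, 3b66, 7f1d, 9d57, a1b1, bc49, d410, ecd5, f21a, f576}.
Reachable from 2f32: {2f32, 3b66, ecd5}.
In 35bc's history but not 2f32's: {1bf9, 35bc, 7f1d, 9d57, a1b1, bc49, d410, f21a, f576} — 9 commits.

9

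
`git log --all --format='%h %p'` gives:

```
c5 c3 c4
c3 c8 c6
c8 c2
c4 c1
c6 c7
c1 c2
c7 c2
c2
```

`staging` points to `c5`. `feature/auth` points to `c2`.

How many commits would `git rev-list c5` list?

8

Walking parent pointers from c5: reachable set = {c1, c2, c3, c4, c5, c6, c7, c8}.
That is 8 commits.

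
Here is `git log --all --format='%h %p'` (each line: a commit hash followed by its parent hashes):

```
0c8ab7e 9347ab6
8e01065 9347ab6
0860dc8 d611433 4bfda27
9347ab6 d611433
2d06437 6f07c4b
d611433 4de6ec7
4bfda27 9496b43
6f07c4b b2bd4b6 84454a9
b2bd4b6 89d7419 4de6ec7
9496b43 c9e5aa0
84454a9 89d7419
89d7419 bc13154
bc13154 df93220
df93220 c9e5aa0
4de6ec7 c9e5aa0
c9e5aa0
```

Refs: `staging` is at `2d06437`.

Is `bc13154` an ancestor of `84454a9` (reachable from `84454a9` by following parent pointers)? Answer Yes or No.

Ancestors of 84454a9 (commits reachable by following parents): {84454a9, 89d7419, bc13154, c9e5aa0, df93220}.
bc13154 is in that set, so it is an ancestor of 84454a9.

Yes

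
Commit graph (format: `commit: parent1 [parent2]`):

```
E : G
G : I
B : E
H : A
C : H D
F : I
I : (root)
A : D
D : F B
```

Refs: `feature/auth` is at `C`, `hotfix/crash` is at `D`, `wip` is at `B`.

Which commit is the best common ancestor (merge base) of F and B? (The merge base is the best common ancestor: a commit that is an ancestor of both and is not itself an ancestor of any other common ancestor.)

I

Ancestors of F: {F, I}.
Ancestors of B: {B, E, G, I}.
Common ancestors: {I}.
The only common ancestor is I, so it is the merge base.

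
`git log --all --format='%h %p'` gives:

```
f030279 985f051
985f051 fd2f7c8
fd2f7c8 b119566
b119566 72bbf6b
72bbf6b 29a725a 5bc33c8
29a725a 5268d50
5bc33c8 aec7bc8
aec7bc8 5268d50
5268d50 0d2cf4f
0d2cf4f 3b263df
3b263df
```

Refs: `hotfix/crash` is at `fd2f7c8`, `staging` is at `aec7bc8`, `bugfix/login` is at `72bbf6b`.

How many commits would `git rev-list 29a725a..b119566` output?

Reachable from b119566: {0d2cf4f, 29a725a, 3b263df, 5268d50, 5bc33c8, 72bbf6b, aec7bc8, b119566}.
Reachable from 29a725a: {0d2cf4f, 29a725a, 3b263df, 5268d50}.
In b119566's history but not 29a725a's: {5bc33c8, 72bbf6b, aec7bc8, b119566} — 4 commits.

4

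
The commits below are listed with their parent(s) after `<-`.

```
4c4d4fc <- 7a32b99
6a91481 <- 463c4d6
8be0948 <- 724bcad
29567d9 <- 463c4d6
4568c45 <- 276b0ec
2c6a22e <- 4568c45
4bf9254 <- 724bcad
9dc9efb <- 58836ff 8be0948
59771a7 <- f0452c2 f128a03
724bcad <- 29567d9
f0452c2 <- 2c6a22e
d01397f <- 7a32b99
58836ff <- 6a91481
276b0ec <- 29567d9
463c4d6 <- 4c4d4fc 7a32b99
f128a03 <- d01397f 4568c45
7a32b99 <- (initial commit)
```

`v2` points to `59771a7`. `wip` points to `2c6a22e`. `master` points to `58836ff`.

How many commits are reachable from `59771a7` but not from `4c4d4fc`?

9

Reachable from 59771a7: {276b0ec, 29567d9, 2c6a22e, 4568c45, 463c4d6, 4c4d4fc, 59771a7, 7a32b99, d01397f, f0452c2, f128a03}.
Reachable from 4c4d4fc: {4c4d4fc, 7a32b99}.
In 59771a7's history but not 4c4d4fc's: {276b0ec, 29567d9, 2c6a22e, 4568c45, 463c4d6, 59771a7, d01397f, f0452c2, f128a03} — 9 commits.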